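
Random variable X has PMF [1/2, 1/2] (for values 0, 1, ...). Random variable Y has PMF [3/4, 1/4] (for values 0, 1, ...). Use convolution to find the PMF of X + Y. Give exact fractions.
P(X+Y=k) = Σ_i P(X=i)·P(Y=k-i) — a convolution of [1/2, 1/2] and [3/4, 1/4]. P(X+Y=0) = (1/2)×(3/4) = 3/8; P(X+Y=1) = (1/2)×(1/4) + (1/2)×(3/4) = 1/8 + 3/8 = 1/2; P(X+Y=2) = (1/2)×(1/4) = 1/8. PMF: [3/8, 1/2, 1/8] (sums to 1 ✓)

[3/8, 1/2, 1/8]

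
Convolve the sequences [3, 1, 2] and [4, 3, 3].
y[0] = 3×4 = 12; y[1] = 3×3 + 1×4 = 13; y[2] = 3×3 + 1×3 + 2×4 = 20; y[3] = 1×3 + 2×3 = 9; y[4] = 2×3 = 6

[12, 13, 20, 9, 6]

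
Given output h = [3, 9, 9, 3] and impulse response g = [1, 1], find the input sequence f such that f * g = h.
Deconvolve h=[3, 9, 9, 3] by g=[1, 1]. Since g[0]=1, solve forward: f[0] = h[0] / 1 = 3; f[1] = (h[1] - 3×1) / 1 = 6; f[2] = (h[2] - 6×1) / 1 = 3. So f = [3, 6, 3]. Check by forward convolution: h[0] = 3×1 = 3; h[1] = 3×1 + 6×1 = 9; h[2] = 6×1 + 3×1 = 9; h[3] = 3×1 = 3

[3, 6, 3]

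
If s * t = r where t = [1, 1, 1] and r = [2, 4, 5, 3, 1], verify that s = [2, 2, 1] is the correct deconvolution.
Forward-compute [2, 2, 1] * [1, 1, 1]: r[0] = 2×1 = 2; r[1] = 2×1 + 2×1 = 4; r[2] = 2×1 + 2×1 + 1×1 = 5; r[3] = 2×1 + 1×1 = 3; r[4] = 1×1 = 1 → [2, 4, 5, 3, 1]. Matches given r = [2, 4, 5, 3, 1], so verified.

Verified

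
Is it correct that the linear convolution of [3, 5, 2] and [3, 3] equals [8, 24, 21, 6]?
Recompute linear convolution of [3, 5, 2] and [3, 3]: y[0] = 3×3 = 9; y[1] = 3×3 + 5×3 = 24; y[2] = 5×3 + 2×3 = 21; y[3] = 2×3 = 6 → [9, 24, 21, 6]. Compare to given [8, 24, 21, 6]: they differ at index 0: given 8, correct 9, so answer: No

No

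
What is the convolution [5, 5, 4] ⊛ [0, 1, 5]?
y[0] = 5×0 = 0; y[1] = 5×1 + 5×0 = 5; y[2] = 5×5 + 5×1 + 4×0 = 30; y[3] = 5×5 + 4×1 = 29; y[4] = 4×5 = 20

[0, 5, 30, 29, 20]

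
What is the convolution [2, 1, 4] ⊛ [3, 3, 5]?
y[0] = 2×3 = 6; y[1] = 2×3 + 1×3 = 9; y[2] = 2×5 + 1×3 + 4×3 = 25; y[3] = 1×5 + 4×3 = 17; y[4] = 4×5 = 20

[6, 9, 25, 17, 20]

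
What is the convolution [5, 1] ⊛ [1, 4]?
y[0] = 5×1 = 5; y[1] = 5×4 + 1×1 = 21; y[2] = 1×4 = 4

[5, 21, 4]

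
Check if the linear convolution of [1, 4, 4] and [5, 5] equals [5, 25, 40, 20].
Recompute linear convolution of [1, 4, 4] and [5, 5]: y[0] = 1×5 = 5; y[1] = 1×5 + 4×5 = 25; y[2] = 4×5 + 4×5 = 40; y[3] = 4×5 = 20 → [5, 25, 40, 20]. Given [5, 25, 40, 20] matches, so answer: Yes

Yes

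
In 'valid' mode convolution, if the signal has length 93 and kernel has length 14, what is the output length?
'Valid' mode counts only positions where the kernel fully overlaps the signal: m - n + 1 = 93 - 14 + 1 = 80

80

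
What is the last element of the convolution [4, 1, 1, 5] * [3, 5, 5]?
Use y[k] = Σ_i a[i]·b[k-i] at k=5. y[5] = 5×5 = 25

25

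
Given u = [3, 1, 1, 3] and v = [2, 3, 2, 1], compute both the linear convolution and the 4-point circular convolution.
Linear: y_lin[0] = 3×2 = 6; y_lin[1] = 3×3 + 1×2 = 11; y_lin[2] = 3×2 + 1×3 + 1×2 = 11; y_lin[3] = 3×1 + 1×2 + 1×3 + 3×2 = 14; y_lin[4] = 1×1 + 1×2 + 3×3 = 12; y_lin[5] = 1×1 + 3×2 = 7; y_lin[6] = 3×1 = 3 → [6, 11, 11, 14, 12, 7, 3]. Circular (length 4): y[0] = 3×2 + 1×1 + 1×2 + 3×3 = 18; y[1] = 3×3 + 1×2 + 1×1 + 3×2 = 18; y[2] = 3×2 + 1×3 + 1×2 + 3×1 = 14; y[3] = 3×1 + 1×2 + 1×3 + 3×2 = 14 → [18, 18, 14, 14]

Linear: [6, 11, 11, 14, 12, 7, 3], Circular: [18, 18, 14, 14]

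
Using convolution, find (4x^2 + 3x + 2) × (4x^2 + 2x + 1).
Ascending coefficients: a = [2, 3, 4], b = [1, 2, 4]. c[0] = 2×1 = 2; c[1] = 2×2 + 3×1 = 7; c[2] = 2×4 + 3×2 + 4×1 = 18; c[3] = 3×4 + 4×2 = 20; c[4] = 4×4 = 16. Result coefficients: [2, 7, 18, 20, 16] → 16x^4 + 20x^3 + 18x^2 + 7x + 2

16x^4 + 20x^3 + 18x^2 + 7x + 2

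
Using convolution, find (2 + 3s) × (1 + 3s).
Ascending coefficients: a = [2, 3], b = [1, 3]. c[0] = 2×1 = 2; c[1] = 2×3 + 3×1 = 9; c[2] = 3×3 = 9. Result coefficients: [2, 9, 9] → 2 + 9s + 9s^2

2 + 9s + 9s^2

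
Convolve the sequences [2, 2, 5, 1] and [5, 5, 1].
y[0] = 2×5 = 10; y[1] = 2×5 + 2×5 = 20; y[2] = 2×1 + 2×5 + 5×5 = 37; y[3] = 2×1 + 5×5 + 1×5 = 32; y[4] = 5×1 + 1×5 = 10; y[5] = 1×1 = 1

[10, 20, 37, 32, 10, 1]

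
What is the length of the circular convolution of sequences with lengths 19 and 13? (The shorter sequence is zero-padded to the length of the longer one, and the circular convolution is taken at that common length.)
Circular convolution (zero-padding the shorter input) has length max(m, n) = max(19, 13) = 19

19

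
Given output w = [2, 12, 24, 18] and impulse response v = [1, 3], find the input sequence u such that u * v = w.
Deconvolve w=[2, 12, 24, 18] by v=[1, 3]. Since v[0]=1, solve forward: u[0] = w[0] / 1 = 2; u[1] = (w[1] - 2×3) / 1 = 6; u[2] = (w[2] - 6×3) / 1 = 6. So u = [2, 6, 6]. Check by forward convolution: w[0] = 2×1 = 2; w[1] = 2×3 + 6×1 = 12; w[2] = 6×3 + 6×1 = 24; w[3] = 6×3 = 18

[2, 6, 6]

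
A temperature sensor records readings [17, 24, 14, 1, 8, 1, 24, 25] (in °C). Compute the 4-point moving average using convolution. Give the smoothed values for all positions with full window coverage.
4-point moving average kernel = [1, 1, 1, 1]. Apply in 'valid' mode (full window coverage): avg[0] = (17 + 24 + 14 + 1) / 4 = 14.0; avg[1] = (24 + 14 + 1 + 8) / 4 = 11.75; avg[2] = (14 + 1 + 8 + 1) / 4 = 6.0; avg[3] = (1 + 8 + 1 + 24) / 4 = 8.5; avg[4] = (8 + 1 + 24 + 25) / 4 = 14.5. Smoothed values: [14.0, 11.75, 6.0, 8.5, 14.5]

[14.0, 11.75, 6.0, 8.5, 14.5]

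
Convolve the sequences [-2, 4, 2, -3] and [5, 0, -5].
y[0] = -2×5 = -10; y[1] = -2×0 + 4×5 = 20; y[2] = -2×-5 + 4×0 + 2×5 = 20; y[3] = 4×-5 + 2×0 + -3×5 = -35; y[4] = 2×-5 + -3×0 = -10; y[5] = -3×-5 = 15

[-10, 20, 20, -35, -10, 15]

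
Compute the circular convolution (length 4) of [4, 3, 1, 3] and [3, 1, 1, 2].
Use y[k] = Σ_j f[j]·g[(k-j) mod 4]. y[0] = 4×3 + 3×2 + 1×1 + 3×1 = 22; y[1] = 4×1 + 3×3 + 1×2 + 3×1 = 18; y[2] = 4×1 + 3×1 + 1×3 + 3×2 = 16; y[3] = 4×2 + 3×1 + 1×1 + 3×3 = 21. Result: [22, 18, 16, 21]

[22, 18, 16, 21]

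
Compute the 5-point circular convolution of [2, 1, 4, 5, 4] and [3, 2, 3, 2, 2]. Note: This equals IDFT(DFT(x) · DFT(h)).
Either evaluate y[k] = Σ_j x[j]·h[(k-j) mod 5] directly, or use IDFT(DFT(x) · DFT(h)). y[0] = 2×3 + 1×2 + 4×2 + 5×3 + 4×2 = 39; y[1] = 2×2 + 1×3 + 4×2 + 5×2 + 4×3 = 37; y[2] = 2×3 + 1×2 + 4×3 + 5×2 + 4×2 = 38; y[3] = 2×2 + 1×3 + 4×2 + 5×3 + 4×2 = 38; y[4] = 2×2 + 1×2 + 4×3 + 5×2 + 4×3 = 40. Result: [39, 37, 38, 38, 40]

[39, 37, 38, 38, 40]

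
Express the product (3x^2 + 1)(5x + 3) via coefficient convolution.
Ascending coefficients: a = [1, 0, 3], b = [3, 5]. c[0] = 1×3 = 3; c[1] = 1×5 + 0×3 = 5; c[2] = 0×5 + 3×3 = 9; c[3] = 3×5 = 15. Result coefficients: [3, 5, 9, 15] → 15x^3 + 9x^2 + 5x + 3

15x^3 + 9x^2 + 5x + 3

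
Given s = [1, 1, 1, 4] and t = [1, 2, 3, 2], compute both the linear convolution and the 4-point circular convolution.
Linear: y_lin[0] = 1×1 = 1; y_lin[1] = 1×2 + 1×1 = 3; y_lin[2] = 1×3 + 1×2 + 1×1 = 6; y_lin[3] = 1×2 + 1×3 + 1×2 + 4×1 = 11; y_lin[4] = 1×2 + 1×3 + 4×2 = 13; y_lin[5] = 1×2 + 4×3 = 14; y_lin[6] = 4×2 = 8 → [1, 3, 6, 11, 13, 14, 8]. Circular (length 4): y[0] = 1×1 + 1×2 + 1×3 + 4×2 = 14; y[1] = 1×2 + 1×1 + 1×2 + 4×3 = 17; y[2] = 1×3 + 1×2 + 1×1 + 4×2 = 14; y[3] = 1×2 + 1×3 + 1×2 + 4×1 = 11 → [14, 17, 14, 11]

Linear: [1, 3, 6, 11, 13, 14, 8], Circular: [14, 17, 14, 11]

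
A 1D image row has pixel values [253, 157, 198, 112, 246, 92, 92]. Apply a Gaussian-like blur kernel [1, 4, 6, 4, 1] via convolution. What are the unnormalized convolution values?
Convolve image row [253, 157, 198, 112, 246, 92, 92] with kernel [1, 4, 6, 4, 1]: y[0] = 253×1 = 253; y[1] = 253×4 + 157×1 = 1169; y[2] = 253×6 + 157×4 + 198×1 = 2344; y[3] = 253×4 + 157×6 + 198×4 + 112×1 = 2858; y[4] = 253×1 + 157×4 + 198×6 + 112×4 + 246×1 = 2763; y[5] = 157×1 + 198×4 + 112×6 + 246×4 + 92×1 = 2697; y[6] = 198×1 + 112×4 + 246×6 + 92×4 + 92×1 = 2582; y[7] = 112×1 + 246×4 + 92×6 + 92×4 = 2016; y[8] = 246×1 + 92×4 + 92×6 = 1166; y[9] = 92×1 + 92×4 = 460; y[10] = 92×1 = 92 → [253, 1169, 2344, 2858, 2763, 2697, 2582, 2016, 1166, 460, 92]. Normalization factor = sum(kernel) = 16.

[253, 1169, 2344, 2858, 2763, 2697, 2582, 2016, 1166, 460, 92]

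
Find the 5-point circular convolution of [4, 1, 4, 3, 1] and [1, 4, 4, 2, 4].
Use y[k] = Σ_j a[j]·b[(k-j) mod 5]. y[0] = 4×1 + 1×4 + 4×2 + 3×4 + 1×4 = 32; y[1] = 4×4 + 1×1 + 4×4 + 3×2 + 1×4 = 43; y[2] = 4×4 + 1×4 + 4×1 + 3×4 + 1×2 = 38; y[3] = 4×2 + 1×4 + 4×4 + 3×1 + 1×4 = 35; y[4] = 4×4 + 1×2 + 4×4 + 3×4 + 1×1 = 47. Result: [32, 43, 38, 35, 47]

[32, 43, 38, 35, 47]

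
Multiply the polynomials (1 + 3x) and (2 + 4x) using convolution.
Ascending coefficients: a = [1, 3], b = [2, 4]. c[0] = 1×2 = 2; c[1] = 1×4 + 3×2 = 10; c[2] = 3×4 = 12. Result coefficients: [2, 10, 12] → 2 + 10x + 12x^2

2 + 10x + 12x^2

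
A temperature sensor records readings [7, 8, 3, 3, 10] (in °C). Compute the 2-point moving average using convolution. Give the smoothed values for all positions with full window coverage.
2-point moving average kernel = [1, 1]. Apply in 'valid' mode (full window coverage): avg[0] = (7 + 8) / 2 = 7.5; avg[1] = (8 + 3) / 2 = 5.5; avg[2] = (3 + 3) / 2 = 3.0; avg[3] = (3 + 10) / 2 = 6.5. Smoothed values: [7.5, 5.5, 3.0, 6.5]

[7.5, 5.5, 3.0, 6.5]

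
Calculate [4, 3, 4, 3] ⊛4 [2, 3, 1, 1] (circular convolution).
Use y[k] = Σ_j a[j]·b[(k-j) mod 4]. y[0] = 4×2 + 3×1 + 4×1 + 3×3 = 24; y[1] = 4×3 + 3×2 + 4×1 + 3×1 = 25; y[2] = 4×1 + 3×3 + 4×2 + 3×1 = 24; y[3] = 4×1 + 3×1 + 4×3 + 3×2 = 25. Result: [24, 25, 24, 25]

[24, 25, 24, 25]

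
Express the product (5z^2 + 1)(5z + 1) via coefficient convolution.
Ascending coefficients: a = [1, 0, 5], b = [1, 5]. c[0] = 1×1 = 1; c[1] = 1×5 + 0×1 = 5; c[2] = 0×5 + 5×1 = 5; c[3] = 5×5 = 25. Result coefficients: [1, 5, 5, 25] → 25z^3 + 5z^2 + 5z + 1

25z^3 + 5z^2 + 5z + 1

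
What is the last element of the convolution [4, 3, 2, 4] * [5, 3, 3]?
Use y[k] = Σ_i a[i]·b[k-i] at k=5. y[5] = 4×3 = 12

12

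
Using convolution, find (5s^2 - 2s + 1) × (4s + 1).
Ascending coefficients: a = [1, -2, 5], b = [1, 4]. c[0] = 1×1 = 1; c[1] = 1×4 + -2×1 = 2; c[2] = -2×4 + 5×1 = -3; c[3] = 5×4 = 20. Result coefficients: [1, 2, -3, 20] → 20s^3 - 3s^2 + 2s + 1

20s^3 - 3s^2 + 2s + 1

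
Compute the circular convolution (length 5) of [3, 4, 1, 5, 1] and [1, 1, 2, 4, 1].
Use y[k] = Σ_j s[j]·t[(k-j) mod 5]. y[0] = 3×1 + 4×1 + 1×4 + 5×2 + 1×1 = 22; y[1] = 3×1 + 4×1 + 1×1 + 5×4 + 1×2 = 30; y[2] = 3×2 + 4×1 + 1×1 + 5×1 + 1×4 = 20; y[3] = 3×4 + 4×2 + 1×1 + 5×1 + 1×1 = 27; y[4] = 3×1 + 4×4 + 1×2 + 5×1 + 1×1 = 27. Result: [22, 30, 20, 27, 27]

[22, 30, 20, 27, 27]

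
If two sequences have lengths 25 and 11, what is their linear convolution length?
Linear/full convolution length: m + n - 1 = 25 + 11 - 1 = 35

35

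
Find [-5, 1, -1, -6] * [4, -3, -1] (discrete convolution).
y[0] = -5×4 = -20; y[1] = -5×-3 + 1×4 = 19; y[2] = -5×-1 + 1×-3 + -1×4 = -2; y[3] = 1×-1 + -1×-3 + -6×4 = -22; y[4] = -1×-1 + -6×-3 = 19; y[5] = -6×-1 = 6

[-20, 19, -2, -22, 19, 6]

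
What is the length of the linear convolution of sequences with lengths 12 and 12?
Linear/full convolution length: m + n - 1 = 12 + 12 - 1 = 23

23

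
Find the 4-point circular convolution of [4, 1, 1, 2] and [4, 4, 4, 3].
Use y[k] = Σ_j s[j]·t[(k-j) mod 4]. y[0] = 4×4 + 1×3 + 1×4 + 2×4 = 31; y[1] = 4×4 + 1×4 + 1×3 + 2×4 = 31; y[2] = 4×4 + 1×4 + 1×4 + 2×3 = 30; y[3] = 4×3 + 1×4 + 1×4 + 2×4 = 28. Result: [31, 31, 30, 28]

[31, 31, 30, 28]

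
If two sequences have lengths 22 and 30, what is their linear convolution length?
Linear/full convolution length: m + n - 1 = 22 + 30 - 1 = 51

51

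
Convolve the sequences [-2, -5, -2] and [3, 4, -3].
y[0] = -2×3 = -6; y[1] = -2×4 + -5×3 = -23; y[2] = -2×-3 + -5×4 + -2×3 = -20; y[3] = -5×-3 + -2×4 = 7; y[4] = -2×-3 = 6

[-6, -23, -20, 7, 6]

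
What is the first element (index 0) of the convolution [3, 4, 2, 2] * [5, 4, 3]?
Use y[k] = Σ_i a[i]·b[k-i] at k=0. y[0] = 3×5 = 15

15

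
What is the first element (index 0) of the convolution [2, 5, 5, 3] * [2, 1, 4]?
Use y[k] = Σ_i a[i]·b[k-i] at k=0. y[0] = 2×2 = 4

4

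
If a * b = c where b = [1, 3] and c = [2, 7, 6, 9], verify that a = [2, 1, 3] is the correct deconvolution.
Forward-compute [2, 1, 3] * [1, 3]: c[0] = 2×1 = 2; c[1] = 2×3 + 1×1 = 7; c[2] = 1×3 + 3×1 = 6; c[3] = 3×3 = 9 → [2, 7, 6, 9]. Matches given c = [2, 7, 6, 9], so verified.

Verified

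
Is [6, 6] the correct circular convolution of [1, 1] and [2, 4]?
Recompute circular convolution of [1, 1] and [2, 4]: y[0] = 1×2 + 1×4 = 6; y[1] = 1×4 + 1×2 = 6 → [6, 6]. Given [6, 6] matches, so answer: Yes

Yes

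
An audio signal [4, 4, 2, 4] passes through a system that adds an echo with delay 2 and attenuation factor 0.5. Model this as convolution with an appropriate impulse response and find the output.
Direct-path + delayed-attenuated-path model → impulse response h = [1, 0, 0.5] (1 at lag 0, 0.5 at lag 2). Output y[n] = x[n] + 0.5·x[n - 2] (with x[n] = 0 outside 0..3): y[0] = 4 + 0.5×0 = 4; y[1] = 4 + 0.5×0 = 4; y[2] = 2 + 0.5×4 = 4.0; y[3] = 4 + 0.5×4 = 6.0; y[4] = 0 + 0.5×2 = 1.0; y[5] = 0 + 0.5×4 = 2.0. So y = [4, 4, 4.0, 6.0, 1.0, 2.0]

[4, 4, 4.0, 6.0, 1.0, 2.0]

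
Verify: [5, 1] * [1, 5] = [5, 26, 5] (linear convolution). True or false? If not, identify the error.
Recompute linear convolution of [5, 1] and [1, 5]: y[0] = 5×1 = 5; y[1] = 5×5 + 1×1 = 26; y[2] = 1×5 = 5 → [5, 26, 5]. Given [5, 26, 5] matches, so answer: Yes

Yes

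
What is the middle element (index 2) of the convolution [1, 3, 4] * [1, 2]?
Use y[k] = Σ_i a[i]·b[k-i] at k=2. y[2] = 3×2 + 4×1 = 10

10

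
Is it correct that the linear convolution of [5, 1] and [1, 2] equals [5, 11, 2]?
Recompute linear convolution of [5, 1] and [1, 2]: y[0] = 5×1 = 5; y[1] = 5×2 + 1×1 = 11; y[2] = 1×2 = 2 → [5, 11, 2]. Given [5, 11, 2] matches, so answer: Yes

Yes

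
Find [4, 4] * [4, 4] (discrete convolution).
y[0] = 4×4 = 16; y[1] = 4×4 + 4×4 = 32; y[2] = 4×4 = 16

[16, 32, 16]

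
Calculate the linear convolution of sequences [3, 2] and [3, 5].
y[0] = 3×3 = 9; y[1] = 3×5 + 2×3 = 21; y[2] = 2×5 = 10

[9, 21, 10]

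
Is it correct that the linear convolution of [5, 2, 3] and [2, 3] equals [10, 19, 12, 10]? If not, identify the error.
Recompute linear convolution of [5, 2, 3] and [2, 3]: y[0] = 5×2 = 10; y[1] = 5×3 + 2×2 = 19; y[2] = 2×3 + 3×2 = 12; y[3] = 3×3 = 9 → [10, 19, 12, 9]. Compare to given [10, 19, 12, 10]: they differ at index 3: given 10, correct 9, so answer: No

No. Error at index 3: given 10, correct 9.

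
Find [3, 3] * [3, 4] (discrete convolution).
y[0] = 3×3 = 9; y[1] = 3×4 + 3×3 = 21; y[2] = 3×4 = 12

[9, 21, 12]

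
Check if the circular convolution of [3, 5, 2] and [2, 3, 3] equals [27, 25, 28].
Recompute circular convolution of [3, 5, 2] and [2, 3, 3]: y[0] = 3×2 + 5×3 + 2×3 = 27; y[1] = 3×3 + 5×2 + 2×3 = 25; y[2] = 3×3 + 5×3 + 2×2 = 28 → [27, 25, 28]. Given [27, 25, 28] matches, so answer: Yes

Yes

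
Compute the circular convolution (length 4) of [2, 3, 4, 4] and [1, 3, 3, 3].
Use y[k] = Σ_j x[j]·h[(k-j) mod 4]. y[0] = 2×1 + 3×3 + 4×3 + 4×3 = 35; y[1] = 2×3 + 3×1 + 4×3 + 4×3 = 33; y[2] = 2×3 + 3×3 + 4×1 + 4×3 = 31; y[3] = 2×3 + 3×3 + 4×3 + 4×1 = 31. Result: [35, 33, 31, 31]

[35, 33, 31, 31]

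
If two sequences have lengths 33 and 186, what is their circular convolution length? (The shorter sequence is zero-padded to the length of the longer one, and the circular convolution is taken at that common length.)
Circular convolution (zero-padding the shorter input) has length max(m, n) = max(33, 186) = 186

186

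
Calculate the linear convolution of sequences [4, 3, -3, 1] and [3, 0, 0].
y[0] = 4×3 = 12; y[1] = 4×0 + 3×3 = 9; y[2] = 4×0 + 3×0 + -3×3 = -9; y[3] = 3×0 + -3×0 + 1×3 = 3; y[4] = -3×0 + 1×0 = 0; y[5] = 1×0 = 0

[12, 9, -9, 3, 0, 0]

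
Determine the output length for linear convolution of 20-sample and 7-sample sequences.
Linear/full convolution length: m + n - 1 = 20 + 7 - 1 = 26

26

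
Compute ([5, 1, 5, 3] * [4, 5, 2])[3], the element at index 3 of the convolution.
Use y[k] = Σ_i a[i]·b[k-i] at k=3. y[3] = 1×2 + 5×5 + 3×4 = 39

39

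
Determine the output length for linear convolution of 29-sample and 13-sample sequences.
Linear/full convolution length: m + n - 1 = 29 + 13 - 1 = 41

41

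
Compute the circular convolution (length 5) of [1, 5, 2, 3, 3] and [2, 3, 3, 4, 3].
Use y[k] = Σ_j x[j]·h[(k-j) mod 5]. y[0] = 1×2 + 5×3 + 2×4 + 3×3 + 3×3 = 43; y[1] = 1×3 + 5×2 + 2×3 + 3×4 + 3×3 = 40; y[2] = 1×3 + 5×3 + 2×2 + 3×3 + 3×4 = 43; y[3] = 1×4 + 5×3 + 2×3 + 3×2 + 3×3 = 40; y[4] = 1×3 + 5×4 + 2×3 + 3×3 + 3×2 = 44. Result: [43, 40, 43, 40, 44]

[43, 40, 43, 40, 44]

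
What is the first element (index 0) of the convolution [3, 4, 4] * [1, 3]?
Use y[k] = Σ_i a[i]·b[k-i] at k=0. y[0] = 3×1 = 3

3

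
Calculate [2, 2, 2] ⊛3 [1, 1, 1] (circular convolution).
Use y[k] = Σ_j s[j]·t[(k-j) mod 3]. y[0] = 2×1 + 2×1 + 2×1 = 6; y[1] = 2×1 + 2×1 + 2×1 = 6; y[2] = 2×1 + 2×1 + 2×1 = 6. Result: [6, 6, 6]

[6, 6, 6]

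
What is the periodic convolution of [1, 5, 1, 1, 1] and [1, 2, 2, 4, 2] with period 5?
Use y[k] = Σ_j f[j]·g[(k-j) mod 5]. y[0] = 1×1 + 5×2 + 1×4 + 1×2 + 1×2 = 19; y[1] = 1×2 + 5×1 + 1×2 + 1×4 + 1×2 = 15; y[2] = 1×2 + 5×2 + 1×1 + 1×2 + 1×4 = 19; y[3] = 1×4 + 5×2 + 1×2 + 1×1 + 1×2 = 19; y[4] = 1×2 + 5×4 + 1×2 + 1×2 + 1×1 = 27. Result: [19, 15, 19, 19, 27]

[19, 15, 19, 19, 27]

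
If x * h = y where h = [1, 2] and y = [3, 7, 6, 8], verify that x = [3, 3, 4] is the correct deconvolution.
Forward-compute [3, 3, 4] * [1, 2]: y[0] = 3×1 = 3; y[1] = 3×2 + 3×1 = 9; y[2] = 3×2 + 4×1 = 10; y[3] = 4×2 = 8 → [3, 9, 10, 8]. Does not match given y = [3, 7, 6, 8].

Not verified. [3, 3, 4] * [1, 2] = [3, 9, 10, 8], which differs from [3, 7, 6, 8] at index 1.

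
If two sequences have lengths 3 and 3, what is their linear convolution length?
Linear/full convolution length: m + n - 1 = 3 + 3 - 1 = 5

5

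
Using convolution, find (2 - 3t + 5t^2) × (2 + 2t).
Ascending coefficients: a = [2, -3, 5], b = [2, 2]. c[0] = 2×2 = 4; c[1] = 2×2 + -3×2 = -2; c[2] = -3×2 + 5×2 = 4; c[3] = 5×2 = 10. Result coefficients: [4, -2, 4, 10] → 4 - 2t + 4t^2 + 10t^3

4 - 2t + 4t^2 + 10t^3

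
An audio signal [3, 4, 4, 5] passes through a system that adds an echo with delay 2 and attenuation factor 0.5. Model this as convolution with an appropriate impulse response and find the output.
Direct-path + delayed-attenuated-path model → impulse response h = [1, 0, 0.5] (1 at lag 0, 0.5 at lag 2). Output y[n] = x[n] + 0.5·x[n - 2] (with x[n] = 0 outside 0..3): y[0] = 3 + 0.5×0 = 3; y[1] = 4 + 0.5×0 = 4; y[2] = 4 + 0.5×3 = 5.5; y[3] = 5 + 0.5×4 = 7.0; y[4] = 0 + 0.5×4 = 2.0; y[5] = 0 + 0.5×5 = 2.5. So y = [3, 4, 5.5, 7.0, 2.0, 2.5]

[3, 4, 5.5, 7.0, 2.0, 2.5]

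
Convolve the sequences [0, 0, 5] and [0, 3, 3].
y[0] = 0×0 = 0; y[1] = 0×3 + 0×0 = 0; y[2] = 0×3 + 0×3 + 5×0 = 0; y[3] = 0×3 + 5×3 = 15; y[4] = 5×3 = 15

[0, 0, 0, 15, 15]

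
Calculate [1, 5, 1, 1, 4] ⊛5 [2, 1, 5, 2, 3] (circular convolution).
Use y[k] = Σ_j s[j]·t[(k-j) mod 5]. y[0] = 1×2 + 5×3 + 1×2 + 1×5 + 4×1 = 28; y[1] = 1×1 + 5×2 + 1×3 + 1×2 + 4×5 = 36; y[2] = 1×5 + 5×1 + 1×2 + 1×3 + 4×2 = 23; y[3] = 1×2 + 5×5 + 1×1 + 1×2 + 4×3 = 42; y[4] = 1×3 + 5×2 + 1×5 + 1×1 + 4×2 = 27. Result: [28, 36, 23, 42, 27]

[28, 36, 23, 42, 27]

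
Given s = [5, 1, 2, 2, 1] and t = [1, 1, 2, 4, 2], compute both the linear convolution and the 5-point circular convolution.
Linear: y_lin[0] = 5×1 = 5; y_lin[1] = 5×1 + 1×1 = 6; y_lin[2] = 5×2 + 1×1 + 2×1 = 13; y_lin[3] = 5×4 + 1×2 + 2×1 + 2×1 = 26; y_lin[4] = 5×2 + 1×4 + 2×2 + 2×1 + 1×1 = 21; y_lin[5] = 1×2 + 2×4 + 2×2 + 1×1 = 15; y_lin[6] = 2×2 + 2×4 + 1×2 = 14; y_lin[7] = 2×2 + 1×4 = 8; y_lin[8] = 1×2 = 2 → [5, 6, 13, 26, 21, 15, 14, 8, 2]. Circular (length 5): y[0] = 5×1 + 1×2 + 2×4 + 2×2 + 1×1 = 20; y[1] = 5×1 + 1×1 + 2×2 + 2×4 + 1×2 = 20; y[2] = 5×2 + 1×1 + 2×1 + 2×2 + 1×4 = 21; y[3] = 5×4 + 1×2 + 2×1 + 2×1 + 1×2 = 28; y[4] = 5×2 + 1×4 + 2×2 + 2×1 + 1×1 = 21 → [20, 20, 21, 28, 21]

Linear: [5, 6, 13, 26, 21, 15, 14, 8, 2], Circular: [20, 20, 21, 28, 21]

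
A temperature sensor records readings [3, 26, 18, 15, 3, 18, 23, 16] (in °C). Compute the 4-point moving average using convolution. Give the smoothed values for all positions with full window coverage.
4-point moving average kernel = [1, 1, 1, 1]. Apply in 'valid' mode (full window coverage): avg[0] = (3 + 26 + 18 + 15) / 4 = 15.5; avg[1] = (26 + 18 + 15 + 3) / 4 = 15.5; avg[2] = (18 + 15 + 3 + 18) / 4 = 13.5; avg[3] = (15 + 3 + 18 + 23) / 4 = 14.75; avg[4] = (3 + 18 + 23 + 16) / 4 = 15.0. Smoothed values: [15.5, 15.5, 13.5, 14.75, 15.0]

[15.5, 15.5, 13.5, 14.75, 15.0]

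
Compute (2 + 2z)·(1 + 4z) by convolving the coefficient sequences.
Ascending coefficients: a = [2, 2], b = [1, 4]. c[0] = 2×1 = 2; c[1] = 2×4 + 2×1 = 10; c[2] = 2×4 = 8. Result coefficients: [2, 10, 8] → 2 + 10z + 8z^2

2 + 10z + 8z^2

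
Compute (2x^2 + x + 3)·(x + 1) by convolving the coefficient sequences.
Ascending coefficients: a = [3, 1, 2], b = [1, 1]. c[0] = 3×1 = 3; c[1] = 3×1 + 1×1 = 4; c[2] = 1×1 + 2×1 = 3; c[3] = 2×1 = 2. Result coefficients: [3, 4, 3, 2] → 2x^3 + 3x^2 + 4x + 3

2x^3 + 3x^2 + 4x + 3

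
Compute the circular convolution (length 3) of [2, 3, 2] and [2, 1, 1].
Use y[k] = Σ_j x[j]·h[(k-j) mod 3]. y[0] = 2×2 + 3×1 + 2×1 = 9; y[1] = 2×1 + 3×2 + 2×1 = 10; y[2] = 2×1 + 3×1 + 2×2 = 9. Result: [9, 10, 9]

[9, 10, 9]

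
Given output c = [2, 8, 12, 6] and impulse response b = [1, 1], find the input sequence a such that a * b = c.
Deconvolve c=[2, 8, 12, 6] by b=[1, 1]. Since b[0]=1, solve forward: a[0] = c[0] / 1 = 2; a[1] = (c[1] - 2×1) / 1 = 6; a[2] = (c[2] - 6×1) / 1 = 6. So a = [2, 6, 6]. Check by forward convolution: c[0] = 2×1 = 2; c[1] = 2×1 + 6×1 = 8; c[2] = 6×1 + 6×1 = 12; c[3] = 6×1 = 6

[2, 6, 6]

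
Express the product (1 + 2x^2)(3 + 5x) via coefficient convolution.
Ascending coefficients: a = [1, 0, 2], b = [3, 5]. c[0] = 1×3 = 3; c[1] = 1×5 + 0×3 = 5; c[2] = 0×5 + 2×3 = 6; c[3] = 2×5 = 10. Result coefficients: [3, 5, 6, 10] → 3 + 5x + 6x^2 + 10x^3

3 + 5x + 6x^2 + 10x^3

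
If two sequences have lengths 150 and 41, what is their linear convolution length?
Linear/full convolution length: m + n - 1 = 150 + 41 - 1 = 190

190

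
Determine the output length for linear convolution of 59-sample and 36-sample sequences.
Linear/full convolution length: m + n - 1 = 59 + 36 - 1 = 94

94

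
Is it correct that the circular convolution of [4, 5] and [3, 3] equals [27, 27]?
Recompute circular convolution of [4, 5] and [3, 3]: y[0] = 4×3 + 5×3 = 27; y[1] = 4×3 + 5×3 = 27 → [27, 27]. Given [27, 27] matches, so answer: Yes

Yes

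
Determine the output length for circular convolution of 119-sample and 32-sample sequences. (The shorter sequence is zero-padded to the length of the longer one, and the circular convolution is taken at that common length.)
Circular convolution (zero-padding the shorter input) has length max(m, n) = max(119, 32) = 119

119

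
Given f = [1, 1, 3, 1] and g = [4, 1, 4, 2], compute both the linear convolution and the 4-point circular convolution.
Linear: y_lin[0] = 1×4 = 4; y_lin[1] = 1×1 + 1×4 = 5; y_lin[2] = 1×4 + 1×1 + 3×4 = 17; y_lin[3] = 1×2 + 1×4 + 3×1 + 1×4 = 13; y_lin[4] = 1×2 + 3×4 + 1×1 = 15; y_lin[5] = 3×2 + 1×4 = 10; y_lin[6] = 1×2 = 2 → [4, 5, 17, 13, 15, 10, 2]. Circular (length 4): y[0] = 1×4 + 1×2 + 3×4 + 1×1 = 19; y[1] = 1×1 + 1×4 + 3×2 + 1×4 = 15; y[2] = 1×4 + 1×1 + 3×4 + 1×2 = 19; y[3] = 1×2 + 1×4 + 3×1 + 1×4 = 13 → [19, 15, 19, 13]

Linear: [4, 5, 17, 13, 15, 10, 2], Circular: [19, 15, 19, 13]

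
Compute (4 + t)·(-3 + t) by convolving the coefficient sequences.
Ascending coefficients: a = [4, 1], b = [-3, 1]. c[0] = 4×-3 = -12; c[1] = 4×1 + 1×-3 = 1; c[2] = 1×1 = 1. Result coefficients: [-12, 1, 1] → -12 + t + t^2

-12 + t + t^2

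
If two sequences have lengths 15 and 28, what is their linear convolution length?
Linear/full convolution length: m + n - 1 = 15 + 28 - 1 = 42

42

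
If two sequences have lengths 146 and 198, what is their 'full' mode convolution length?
Linear/full convolution length: m + n - 1 = 146 + 198 - 1 = 343

343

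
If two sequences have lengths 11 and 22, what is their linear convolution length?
Linear/full convolution length: m + n - 1 = 11 + 22 - 1 = 32

32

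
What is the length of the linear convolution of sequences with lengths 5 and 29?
Linear/full convolution length: m + n - 1 = 5 + 29 - 1 = 33

33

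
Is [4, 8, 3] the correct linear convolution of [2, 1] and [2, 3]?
Recompute linear convolution of [2, 1] and [2, 3]: y[0] = 2×2 = 4; y[1] = 2×3 + 1×2 = 8; y[2] = 1×3 = 3 → [4, 8, 3]. Given [4, 8, 3] matches, so answer: Yes

Yes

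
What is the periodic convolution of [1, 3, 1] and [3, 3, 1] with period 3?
Use y[k] = Σ_j x[j]·h[(k-j) mod 3]. y[0] = 1×3 + 3×1 + 1×3 = 9; y[1] = 1×3 + 3×3 + 1×1 = 13; y[2] = 1×1 + 3×3 + 1×3 = 13. Result: [9, 13, 13]

[9, 13, 13]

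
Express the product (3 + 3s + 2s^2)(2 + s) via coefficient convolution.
Ascending coefficients: a = [3, 3, 2], b = [2, 1]. c[0] = 3×2 = 6; c[1] = 3×1 + 3×2 = 9; c[2] = 3×1 + 2×2 = 7; c[3] = 2×1 = 2. Result coefficients: [6, 9, 7, 2] → 6 + 9s + 7s^2 + 2s^3

6 + 9s + 7s^2 + 2s^3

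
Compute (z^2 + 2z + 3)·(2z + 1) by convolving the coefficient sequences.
Ascending coefficients: a = [3, 2, 1], b = [1, 2]. c[0] = 3×1 = 3; c[1] = 3×2 + 2×1 = 8; c[2] = 2×2 + 1×1 = 5; c[3] = 1×2 = 2. Result coefficients: [3, 8, 5, 2] → 2z^3 + 5z^2 + 8z + 3

2z^3 + 5z^2 + 8z + 3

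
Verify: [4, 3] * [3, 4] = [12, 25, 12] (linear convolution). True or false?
Recompute linear convolution of [4, 3] and [3, 4]: y[0] = 4×3 = 12; y[1] = 4×4 + 3×3 = 25; y[2] = 3×4 = 12 → [12, 25, 12]. Given [12, 25, 12] matches, so answer: Yes

Yes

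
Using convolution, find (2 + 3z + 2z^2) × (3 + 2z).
Ascending coefficients: a = [2, 3, 2], b = [3, 2]. c[0] = 2×3 = 6; c[1] = 2×2 + 3×3 = 13; c[2] = 3×2 + 2×3 = 12; c[3] = 2×2 = 4. Result coefficients: [6, 13, 12, 4] → 6 + 13z + 12z^2 + 4z^3

6 + 13z + 12z^2 + 4z^3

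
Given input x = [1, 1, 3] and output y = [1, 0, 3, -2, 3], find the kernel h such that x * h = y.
Output length 5 = len(x) + len(h) - 1 ⇒ len(h) = 3. Solve h forward using h[k] = (y[k] - Σ_{i≥1} x[i]·h[k-i]) / x[0]: h[0] = y[0] / x[0] = 1 / 1 = 1; h[1] = (y[1] - 1×1) / x[0] = (0 - 1×1) / 1 = -1; h[2] = (y[2] - 1×-1 - 3×1) / x[0] = (3 - 1×-1 - 3×1) / 1 = 1. So h = [1, -1, 1]. Forward-check [1, 1, 3] * [1, -1, 1]: y[0] = 1×1 = 1; y[1] = 1×-1 + 1×1 = 0; y[2] = 1×1 + 1×-1 + 3×1 = 3; y[3] = 1×1 + 3×-1 = -2; y[4] = 3×1 = 3 → [1, 0, 3, -2, 3] ✓

[1, -1, 1]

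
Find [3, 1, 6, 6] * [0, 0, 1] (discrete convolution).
y[0] = 3×0 = 0; y[1] = 3×0 + 1×0 = 0; y[2] = 3×1 + 1×0 + 6×0 = 3; y[3] = 1×1 + 6×0 + 6×0 = 1; y[4] = 6×1 + 6×0 = 6; y[5] = 6×1 = 6

[0, 0, 3, 1, 6, 6]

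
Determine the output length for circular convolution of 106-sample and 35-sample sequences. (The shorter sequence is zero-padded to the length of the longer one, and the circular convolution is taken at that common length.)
Circular convolution (zero-padding the shorter input) has length max(m, n) = max(106, 35) = 106

106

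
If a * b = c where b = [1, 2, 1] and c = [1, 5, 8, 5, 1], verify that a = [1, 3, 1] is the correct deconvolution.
Forward-compute [1, 3, 1] * [1, 2, 1]: c[0] = 1×1 = 1; c[1] = 1×2 + 3×1 = 5; c[2] = 1×1 + 3×2 + 1×1 = 8; c[3] = 3×1 + 1×2 = 5; c[4] = 1×1 = 1 → [1, 5, 8, 5, 1]. Matches given c = [1, 5, 8, 5, 1], so verified.

Verified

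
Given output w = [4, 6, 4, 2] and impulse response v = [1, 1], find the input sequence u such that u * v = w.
Deconvolve w=[4, 6, 4, 2] by v=[1, 1]. Since v[0]=1, solve forward: u[0] = w[0] / 1 = 4; u[1] = (w[1] - 4×1) / 1 = 2; u[2] = (w[2] - 2×1) / 1 = 2. So u = [4, 2, 2]. Check by forward convolution: w[0] = 4×1 = 4; w[1] = 4×1 + 2×1 = 6; w[2] = 2×1 + 2×1 = 4; w[3] = 2×1 = 2

[4, 2, 2]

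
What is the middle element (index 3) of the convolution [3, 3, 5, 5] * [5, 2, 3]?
Use y[k] = Σ_i a[i]·b[k-i] at k=3. y[3] = 3×3 + 5×2 + 5×5 = 44

44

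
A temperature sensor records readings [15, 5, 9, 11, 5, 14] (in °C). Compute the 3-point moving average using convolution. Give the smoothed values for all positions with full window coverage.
3-point moving average kernel = [1, 1, 1]. Apply in 'valid' mode (full window coverage): avg[0] = (15 + 5 + 9) / 3 = 9.67; avg[1] = (5 + 9 + 11) / 3 = 8.33; avg[2] = (9 + 11 + 5) / 3 = 8.33; avg[3] = (11 + 5 + 14) / 3 = 10.0. Smoothed values: [9.67, 8.33, 8.33, 10.0]

[9.67, 8.33, 8.33, 10.0]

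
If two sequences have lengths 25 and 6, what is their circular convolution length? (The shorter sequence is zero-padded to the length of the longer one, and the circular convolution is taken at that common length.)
Circular convolution (zero-padding the shorter input) has length max(m, n) = max(25, 6) = 25

25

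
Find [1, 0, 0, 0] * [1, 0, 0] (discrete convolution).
y[0] = 1×1 = 1; y[1] = 1×0 + 0×1 = 0; y[2] = 1×0 + 0×0 + 0×1 = 0; y[3] = 0×0 + 0×0 + 0×1 = 0; y[4] = 0×0 + 0×0 = 0; y[5] = 0×0 = 0

[1, 0, 0, 0, 0, 0]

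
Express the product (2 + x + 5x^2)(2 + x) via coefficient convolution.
Ascending coefficients: a = [2, 1, 5], b = [2, 1]. c[0] = 2×2 = 4; c[1] = 2×1 + 1×2 = 4; c[2] = 1×1 + 5×2 = 11; c[3] = 5×1 = 5. Result coefficients: [4, 4, 11, 5] → 4 + 4x + 11x^2 + 5x^3

4 + 4x + 11x^2 + 5x^3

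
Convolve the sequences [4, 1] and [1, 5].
y[0] = 4×1 = 4; y[1] = 4×5 + 1×1 = 21; y[2] = 1×5 = 5

[4, 21, 5]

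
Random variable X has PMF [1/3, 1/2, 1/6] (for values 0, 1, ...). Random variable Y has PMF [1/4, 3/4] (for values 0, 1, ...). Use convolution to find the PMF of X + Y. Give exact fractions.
P(X+Y=k) = Σ_i P(X=i)·P(Y=k-i) — a convolution of [1/3, 1/2, 1/6] and [1/4, 3/4]. P(X+Y=0) = (1/3)×(1/4) = 1/12; P(X+Y=1) = (1/3)×(3/4) + (1/2)×(1/4) = 1/4 + 1/8 = 3/8; P(X+Y=2) = (1/2)×(3/4) + (1/6)×(1/4) = 3/8 + 1/24 = 5/12; P(X+Y=3) = (1/6)×(3/4) = 1/8. PMF: [1/12, 3/8, 5/12, 1/8] (sums to 1 ✓)

[1/12, 3/8, 5/12, 1/8]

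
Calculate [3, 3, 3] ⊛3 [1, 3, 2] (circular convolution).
Use y[k] = Σ_j x[j]·h[(k-j) mod 3]. y[0] = 3×1 + 3×2 + 3×3 = 18; y[1] = 3×3 + 3×1 + 3×2 = 18; y[2] = 3×2 + 3×3 + 3×1 = 18. Result: [18, 18, 18]

[18, 18, 18]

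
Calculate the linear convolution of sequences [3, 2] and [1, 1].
y[0] = 3×1 = 3; y[1] = 3×1 + 2×1 = 5; y[2] = 2×1 = 2

[3, 5, 2]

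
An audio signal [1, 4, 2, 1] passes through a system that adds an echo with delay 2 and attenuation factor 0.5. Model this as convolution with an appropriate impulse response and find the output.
Direct-path + delayed-attenuated-path model → impulse response h = [1, 0, 0.5] (1 at lag 0, 0.5 at lag 2). Output y[n] = x[n] + 0.5·x[n - 2] (with x[n] = 0 outside 0..3): y[0] = 1 + 0.5×0 = 1; y[1] = 4 + 0.5×0 = 4; y[2] = 2 + 0.5×1 = 2.5; y[3] = 1 + 0.5×4 = 3.0; y[4] = 0 + 0.5×2 = 1.0; y[5] = 0 + 0.5×1 = 0.5. So y = [1, 4, 2.5, 3.0, 1.0, 0.5]

[1, 4, 2.5, 3.0, 1.0, 0.5]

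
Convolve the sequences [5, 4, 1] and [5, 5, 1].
y[0] = 5×5 = 25; y[1] = 5×5 + 4×5 = 45; y[2] = 5×1 + 4×5 + 1×5 = 30; y[3] = 4×1 + 1×5 = 9; y[4] = 1×1 = 1

[25, 45, 30, 9, 1]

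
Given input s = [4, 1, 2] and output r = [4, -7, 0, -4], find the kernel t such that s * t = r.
Output length 4 = len(s) + len(t) - 1 ⇒ len(t) = 2. Solve t forward using t[k] = (r[k] - Σ_{i≥1} s[i]·t[k-i]) / s[0]: t[0] = r[0] / s[0] = 4 / 4 = 1; t[1] = (r[1] - 1×1) / s[0] = (-7 - 1×1) / 4 = -2. So t = [1, -2]. Forward-check [4, 1, 2] * [1, -2]: r[0] = 4×1 = 4; r[1] = 4×-2 + 1×1 = -7; r[2] = 1×-2 + 2×1 = 0; r[3] = 2×-2 = -4 → [4, -7, 0, -4] ✓

[1, -2]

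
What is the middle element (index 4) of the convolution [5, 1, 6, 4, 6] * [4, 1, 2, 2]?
Use y[k] = Σ_i a[i]·b[k-i] at k=4. y[4] = 1×2 + 6×2 + 4×1 + 6×4 = 42

42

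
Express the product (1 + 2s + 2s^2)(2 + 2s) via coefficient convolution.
Ascending coefficients: a = [1, 2, 2], b = [2, 2]. c[0] = 1×2 = 2; c[1] = 1×2 + 2×2 = 6; c[2] = 2×2 + 2×2 = 8; c[3] = 2×2 = 4. Result coefficients: [2, 6, 8, 4] → 2 + 6s + 8s^2 + 4s^3

2 + 6s + 8s^2 + 4s^3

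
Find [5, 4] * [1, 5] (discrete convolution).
y[0] = 5×1 = 5; y[1] = 5×5 + 4×1 = 29; y[2] = 4×5 = 20

[5, 29, 20]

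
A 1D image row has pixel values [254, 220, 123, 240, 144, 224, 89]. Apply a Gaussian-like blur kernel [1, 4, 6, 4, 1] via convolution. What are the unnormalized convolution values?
Convolve image row [254, 220, 123, 240, 144, 224, 89] with kernel [1, 4, 6, 4, 1]: y[0] = 254×1 = 254; y[1] = 254×4 + 220×1 = 1236; y[2] = 254×6 + 220×4 + 123×1 = 2527; y[3] = 254×4 + 220×6 + 123×4 + 240×1 = 3068; y[4] = 254×1 + 220×4 + 123×6 + 240×4 + 144×1 = 2976; y[5] = 220×1 + 123×4 + 240×6 + 144×4 + 224×1 = 2952; y[6] = 123×1 + 240×4 + 144×6 + 224×4 + 89×1 = 2932; y[7] = 240×1 + 144×4 + 224×6 + 89×4 = 2516; y[8] = 144×1 + 224×4 + 89×6 = 1574; y[9] = 224×1 + 89×4 = 580; y[10] = 89×1 = 89 → [254, 1236, 2527, 3068, 2976, 2952, 2932, 2516, 1574, 580, 89]. Normalization factor = sum(kernel) = 16.

[254, 1236, 2527, 3068, 2976, 2952, 2932, 2516, 1574, 580, 89]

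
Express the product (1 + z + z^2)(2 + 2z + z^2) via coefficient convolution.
Ascending coefficients: a = [1, 1, 1], b = [2, 2, 1]. c[0] = 1×2 = 2; c[1] = 1×2 + 1×2 = 4; c[2] = 1×1 + 1×2 + 1×2 = 5; c[3] = 1×1 + 1×2 = 3; c[4] = 1×1 = 1. Result coefficients: [2, 4, 5, 3, 1] → 2 + 4z + 5z^2 + 3z^3 + z^4

2 + 4z + 5z^2 + 3z^3 + z^4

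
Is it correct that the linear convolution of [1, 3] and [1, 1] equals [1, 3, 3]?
Recompute linear convolution of [1, 3] and [1, 1]: y[0] = 1×1 = 1; y[1] = 1×1 + 3×1 = 4; y[2] = 3×1 = 3 → [1, 4, 3]. Compare to given [1, 3, 3]: they differ at index 1: given 3, correct 4, so answer: No

No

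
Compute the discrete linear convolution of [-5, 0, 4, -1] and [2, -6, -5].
y[0] = -5×2 = -10; y[1] = -5×-6 + 0×2 = 30; y[2] = -5×-5 + 0×-6 + 4×2 = 33; y[3] = 0×-5 + 4×-6 + -1×2 = -26; y[4] = 4×-5 + -1×-6 = -14; y[5] = -1×-5 = 5

[-10, 30, 33, -26, -14, 5]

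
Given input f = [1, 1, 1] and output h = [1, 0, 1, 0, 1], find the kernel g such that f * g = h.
Output length 5 = len(f) + len(g) - 1 ⇒ len(g) = 3. Solve g forward using g[k] = (h[k] - Σ_{i≥1} f[i]·g[k-i]) / f[0]: g[0] = h[0] / f[0] = 1 / 1 = 1; g[1] = (h[1] - 1×1) / f[0] = (0 - 1×1) / 1 = -1; g[2] = (h[2] - 1×-1 - 1×1) / f[0] = (1 - 1×-1 - 1×1) / 1 = 1. So g = [1, -1, 1]. Forward-check [1, 1, 1] * [1, -1, 1]: h[0] = 1×1 = 1; h[1] = 1×-1 + 1×1 = 0; h[2] = 1×1 + 1×-1 + 1×1 = 1; h[3] = 1×1 + 1×-1 = 0; h[4] = 1×1 = 1 → [1, 0, 1, 0, 1] ✓

[1, -1, 1]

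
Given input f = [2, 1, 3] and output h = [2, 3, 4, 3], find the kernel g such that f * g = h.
Output length 4 = len(f) + len(g) - 1 ⇒ len(g) = 2. Solve g forward using g[k] = (h[k] - Σ_{i≥1} f[i]·g[k-i]) / f[0]: g[0] = h[0] / f[0] = 2 / 2 = 1; g[1] = (h[1] - 1×1) / f[0] = (3 - 1×1) / 2 = 1. So g = [1, 1]. Forward-check [2, 1, 3] * [1, 1]: h[0] = 2×1 = 2; h[1] = 2×1 + 1×1 = 3; h[2] = 1×1 + 3×1 = 4; h[3] = 3×1 = 3 → [2, 3, 4, 3] ✓

[1, 1]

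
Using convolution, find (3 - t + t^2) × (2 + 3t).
Ascending coefficients: a = [3, -1, 1], b = [2, 3]. c[0] = 3×2 = 6; c[1] = 3×3 + -1×2 = 7; c[2] = -1×3 + 1×2 = -1; c[3] = 1×3 = 3. Result coefficients: [6, 7, -1, 3] → 6 + 7t - t^2 + 3t^3

6 + 7t - t^2 + 3t^3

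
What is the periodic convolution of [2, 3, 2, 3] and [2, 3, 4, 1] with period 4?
Use y[k] = Σ_j a[j]·b[(k-j) mod 4]. y[0] = 2×2 + 3×1 + 2×4 + 3×3 = 24; y[1] = 2×3 + 3×2 + 2×1 + 3×4 = 26; y[2] = 2×4 + 3×3 + 2×2 + 3×1 = 24; y[3] = 2×1 + 3×4 + 2×3 + 3×2 = 26. Result: [24, 26, 24, 26]

[24, 26, 24, 26]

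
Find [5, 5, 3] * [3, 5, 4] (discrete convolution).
y[0] = 5×3 = 15; y[1] = 5×5 + 5×3 = 40; y[2] = 5×4 + 5×5 + 3×3 = 54; y[3] = 5×4 + 3×5 = 35; y[4] = 3×4 = 12

[15, 40, 54, 35, 12]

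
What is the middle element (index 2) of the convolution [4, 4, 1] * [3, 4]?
Use y[k] = Σ_i a[i]·b[k-i] at k=2. y[2] = 4×4 + 1×3 = 19

19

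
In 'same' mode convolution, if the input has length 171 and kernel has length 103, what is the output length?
'Same' mode returns an output with the same length as the input: 171

171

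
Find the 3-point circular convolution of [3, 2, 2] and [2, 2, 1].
Use y[k] = Σ_j a[j]·b[(k-j) mod 3]. y[0] = 3×2 + 2×1 + 2×2 = 12; y[1] = 3×2 + 2×2 + 2×1 = 12; y[2] = 3×1 + 2×2 + 2×2 = 11. Result: [12, 12, 11]

[12, 12, 11]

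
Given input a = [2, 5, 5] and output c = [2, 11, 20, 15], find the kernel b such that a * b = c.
Output length 4 = len(a) + len(b) - 1 ⇒ len(b) = 2. Solve b forward using b[k] = (c[k] - Σ_{i≥1} a[i]·b[k-i]) / a[0]: b[0] = c[0] / a[0] = 2 / 2 = 1; b[1] = (c[1] - 5×1) / a[0] = (11 - 5×1) / 2 = 3. So b = [1, 3]. Forward-check [2, 5, 5] * [1, 3]: c[0] = 2×1 = 2; c[1] = 2×3 + 5×1 = 11; c[2] = 5×3 + 5×1 = 20; c[3] = 5×3 = 15 → [2, 11, 20, 15] ✓

[1, 3]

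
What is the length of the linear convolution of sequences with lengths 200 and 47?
Linear/full convolution length: m + n - 1 = 200 + 47 - 1 = 246

246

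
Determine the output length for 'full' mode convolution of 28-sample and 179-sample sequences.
Linear/full convolution length: m + n - 1 = 28 + 179 - 1 = 206

206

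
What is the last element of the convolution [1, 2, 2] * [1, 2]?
Use y[k] = Σ_i a[i]·b[k-i] at k=3. y[3] = 2×2 = 4

4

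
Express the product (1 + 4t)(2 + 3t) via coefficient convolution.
Ascending coefficients: a = [1, 4], b = [2, 3]. c[0] = 1×2 = 2; c[1] = 1×3 + 4×2 = 11; c[2] = 4×3 = 12. Result coefficients: [2, 11, 12] → 2 + 11t + 12t^2

2 + 11t + 12t^2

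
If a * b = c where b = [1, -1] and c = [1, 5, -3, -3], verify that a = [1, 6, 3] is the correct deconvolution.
Forward-compute [1, 6, 3] * [1, -1]: c[0] = 1×1 = 1; c[1] = 1×-1 + 6×1 = 5; c[2] = 6×-1 + 3×1 = -3; c[3] = 3×-1 = -3 → [1, 5, -3, -3]. Matches given c = [1, 5, -3, -3], so verified.

Verified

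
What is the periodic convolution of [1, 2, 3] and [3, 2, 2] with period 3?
Use y[k] = Σ_j f[j]·g[(k-j) mod 3]. y[0] = 1×3 + 2×2 + 3×2 = 13; y[1] = 1×2 + 2×3 + 3×2 = 14; y[2] = 1×2 + 2×2 + 3×3 = 15. Result: [13, 14, 15]

[13, 14, 15]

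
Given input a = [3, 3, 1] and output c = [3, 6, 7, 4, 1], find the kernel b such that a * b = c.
Output length 5 = len(a) + len(b) - 1 ⇒ len(b) = 3. Solve b forward using b[k] = (c[k] - Σ_{i≥1} a[i]·b[k-i]) / a[0]: b[0] = c[0] / a[0] = 3 / 3 = 1; b[1] = (c[1] - 3×1) / a[0] = (6 - 3×1) / 3 = 1; b[2] = (c[2] - 3×1 - 1×1) / a[0] = (7 - 3×1 - 1×1) / 3 = 1. So b = [1, 1, 1]. Forward-check [3, 3, 1] * [1, 1, 1]: c[0] = 3×1 = 3; c[1] = 3×1 + 3×1 = 6; c[2] = 3×1 + 3×1 + 1×1 = 7; c[3] = 3×1 + 1×1 = 4; c[4] = 1×1 = 1 → [3, 6, 7, 4, 1] ✓

[1, 1, 1]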